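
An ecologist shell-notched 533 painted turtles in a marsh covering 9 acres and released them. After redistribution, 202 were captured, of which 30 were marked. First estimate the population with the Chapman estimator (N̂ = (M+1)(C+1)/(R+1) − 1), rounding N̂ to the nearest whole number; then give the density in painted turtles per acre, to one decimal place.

density ≈ 388.4 painted turtles per acre

N̂ = 534·203/31 − 1 = 108402/31 − 1 ≈ 3495.8 → 3496
Density = N̂ / area = 3496 / 9 ≈ 388.44 → 388.4 per acre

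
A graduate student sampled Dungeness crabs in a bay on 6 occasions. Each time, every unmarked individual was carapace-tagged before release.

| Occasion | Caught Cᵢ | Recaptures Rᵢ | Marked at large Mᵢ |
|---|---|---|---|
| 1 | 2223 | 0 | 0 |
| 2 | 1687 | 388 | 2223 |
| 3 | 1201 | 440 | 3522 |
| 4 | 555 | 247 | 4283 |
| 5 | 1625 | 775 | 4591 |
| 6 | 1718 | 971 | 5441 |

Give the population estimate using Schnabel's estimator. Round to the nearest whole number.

Σ MᵢCᵢ = 0·2223 + 2223·1687 + 3522·1201 + 4283·555 + 4591·1625 + 5441·1718 = 0 + 3750201 + 4229922 + 2377065 + 7460375 + 9347638 = 27165201
Σ Rᵢ = 0 + 388 + 440 + 247 + 775 + 971 = 2821
N̂ = 27165201 / 2821 ≈ 9629.6 → 9630

N ≈ 9630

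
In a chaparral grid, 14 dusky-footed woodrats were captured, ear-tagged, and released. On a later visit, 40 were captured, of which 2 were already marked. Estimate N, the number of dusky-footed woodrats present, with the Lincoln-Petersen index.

N = 280

If marked individuals mix randomly, R/C ≈ M/N, giving N ≈ M·C/R.
N = (14 × 40) / 2 = 560 / 2 = 280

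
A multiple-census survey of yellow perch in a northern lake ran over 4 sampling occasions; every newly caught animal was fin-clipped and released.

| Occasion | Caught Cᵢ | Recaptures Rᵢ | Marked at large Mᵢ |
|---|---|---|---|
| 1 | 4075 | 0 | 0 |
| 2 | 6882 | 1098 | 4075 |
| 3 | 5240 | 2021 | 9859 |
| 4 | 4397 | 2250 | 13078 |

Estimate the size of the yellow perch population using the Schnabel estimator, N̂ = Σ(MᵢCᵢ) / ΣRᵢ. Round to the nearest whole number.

N ≈ 25,556

Σ MᵢCᵢ = 0·4075 + 4075·6882 + 9859·5240 + 13078·4397 = 0 + 28044150 + 51661160 + 57503966 = 137209276
Σ Rᵢ = 0 + 1098 + 2021 + 2250 = 5369
N̂ = 137209276 / 5369 ≈ 25555.8 → 25556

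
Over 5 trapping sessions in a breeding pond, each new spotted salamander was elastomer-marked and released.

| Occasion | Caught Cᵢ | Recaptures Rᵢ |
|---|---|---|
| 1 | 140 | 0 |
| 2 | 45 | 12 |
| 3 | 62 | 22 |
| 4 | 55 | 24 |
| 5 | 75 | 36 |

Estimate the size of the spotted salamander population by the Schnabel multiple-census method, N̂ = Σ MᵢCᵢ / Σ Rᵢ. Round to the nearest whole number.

N ≈ 500

Marked at large before each occasion: Mᵢ = Σⱼ<ᵢ (Cⱼ − Rⱼ) → M1=0, M2=140, M3=173, M4=213, M5=244
Σ MᵢCᵢ = 0·140 + 140·45 + 173·62 + 213·55 + 244·75 = 0 + 6300 + 10726 + 11715 + 18300 = 47041
Σ Rᵢ = 0 + 12 + 22 + 24 + 36 = 94
N̂ = 47041 / 94 ≈ 500.4 → 500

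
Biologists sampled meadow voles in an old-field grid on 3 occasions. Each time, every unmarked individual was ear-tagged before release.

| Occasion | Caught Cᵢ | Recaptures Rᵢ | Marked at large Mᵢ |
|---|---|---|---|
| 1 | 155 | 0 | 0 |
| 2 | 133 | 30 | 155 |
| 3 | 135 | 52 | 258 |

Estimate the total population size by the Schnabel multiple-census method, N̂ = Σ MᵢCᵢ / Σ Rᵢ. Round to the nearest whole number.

N ≈ 676

Σ MᵢCᵢ = 0·155 + 155·133 + 258·135 = 0 + 20615 + 34830 = 55445
Σ Rᵢ = 0 + 30 + 52 = 82
N̂ = 55445 / 82 ≈ 676.2 → 676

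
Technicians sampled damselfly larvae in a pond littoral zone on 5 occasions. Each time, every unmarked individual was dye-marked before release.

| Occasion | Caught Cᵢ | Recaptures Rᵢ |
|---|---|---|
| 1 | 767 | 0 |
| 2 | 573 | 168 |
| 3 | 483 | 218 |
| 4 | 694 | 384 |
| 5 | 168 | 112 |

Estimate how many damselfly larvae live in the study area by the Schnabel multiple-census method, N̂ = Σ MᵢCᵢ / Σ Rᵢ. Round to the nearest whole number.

Marked at large before each occasion: Mᵢ = Σⱼ<ᵢ (Cⱼ − Rⱼ) → M1=0, M2=767, M3=1172, M4=1437, M5=1747
Σ MᵢCᵢ = 0·767 + 767·573 + 1172·483 + 1437·694 + 1747·168 = 0 + 439491 + 566076 + 997278 + 293496 = 2296341
Σ Rᵢ = 0 + 168 + 218 + 384 + 112 = 882
N̂ = 2296341 / 882 ≈ 2603.6 → 2604

N ≈ 2604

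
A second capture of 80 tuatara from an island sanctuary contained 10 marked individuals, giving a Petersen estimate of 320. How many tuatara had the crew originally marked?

From N = M·C/R: M = N·R / C = 320·10 / 80 = 3200 / 80 = 40.

M = 40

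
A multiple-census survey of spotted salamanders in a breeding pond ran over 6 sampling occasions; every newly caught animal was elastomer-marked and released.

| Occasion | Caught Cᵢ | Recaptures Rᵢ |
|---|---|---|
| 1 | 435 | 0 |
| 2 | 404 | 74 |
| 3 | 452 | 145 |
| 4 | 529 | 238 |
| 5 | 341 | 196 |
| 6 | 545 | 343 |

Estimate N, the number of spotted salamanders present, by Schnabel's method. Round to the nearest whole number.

Marked at large before each occasion: Mᵢ = Σⱼ<ᵢ (Cⱼ − Rⱼ) → M1=0, M2=435, M3=765, M4=1072, M5=1363, M6=1508
Σ MᵢCᵢ = 0·435 + 435·404 + 765·452 + 1072·529 + 1363·341 + 1508·545 = 0 + 175740 + 345780 + 567088 + 464783 + 821860 = 2375251
Σ Rᵢ = 0 + 74 + 145 + 238 + 196 + 343 = 996
N̂ = 2375251 / 996 ≈ 2384.8 → 2385

N ≈ 2385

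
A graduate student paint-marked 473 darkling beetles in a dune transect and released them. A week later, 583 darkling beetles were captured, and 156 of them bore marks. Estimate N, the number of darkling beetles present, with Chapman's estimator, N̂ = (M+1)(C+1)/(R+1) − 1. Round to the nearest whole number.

N ≈ 1762

N̂ = (473+1)(583+1)/(156+1) − 1 = 474·584/157 − 1
= 276816/157 − 1 ≈ 1763.2 − 1 ≈ 1762.2 → 1762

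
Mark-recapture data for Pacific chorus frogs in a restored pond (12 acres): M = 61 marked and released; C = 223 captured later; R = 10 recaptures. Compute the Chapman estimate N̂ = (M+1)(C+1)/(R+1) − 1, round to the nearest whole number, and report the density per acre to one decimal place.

density ≈ 105.2 Pacific chorus frogs per acre

N̂ = 62·224/11 − 1 = 13888/11 − 1 ≈ 1261.5 → 1262
Density = N̂ / area = 1262 / 12 ≈ 105.17 → 105.2 per acre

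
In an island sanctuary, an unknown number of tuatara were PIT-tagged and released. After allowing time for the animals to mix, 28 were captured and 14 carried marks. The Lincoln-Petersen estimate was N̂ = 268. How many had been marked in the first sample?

M = 134

From N = M·C/R: M = N·R / C = 268·14 / 28 = 3752 / 28 = 134.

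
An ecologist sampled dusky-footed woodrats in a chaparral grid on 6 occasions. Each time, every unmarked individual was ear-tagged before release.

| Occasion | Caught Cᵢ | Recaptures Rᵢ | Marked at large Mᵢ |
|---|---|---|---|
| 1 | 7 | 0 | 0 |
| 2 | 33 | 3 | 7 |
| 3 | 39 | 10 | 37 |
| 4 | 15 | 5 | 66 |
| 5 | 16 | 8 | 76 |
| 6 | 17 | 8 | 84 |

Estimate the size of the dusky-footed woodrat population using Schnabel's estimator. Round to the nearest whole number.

N ≈ 156

Σ MᵢCᵢ = 0·7 + 7·33 + 37·39 + 66·15 + 76·16 + 84·17 = 0 + 231 + 1443 + 990 + 1216 + 1428 = 5308
Σ Rᵢ = 0 + 3 + 10 + 5 + 8 + 8 = 34
N̂ = 5308 / 34 ≈ 156.1 → 156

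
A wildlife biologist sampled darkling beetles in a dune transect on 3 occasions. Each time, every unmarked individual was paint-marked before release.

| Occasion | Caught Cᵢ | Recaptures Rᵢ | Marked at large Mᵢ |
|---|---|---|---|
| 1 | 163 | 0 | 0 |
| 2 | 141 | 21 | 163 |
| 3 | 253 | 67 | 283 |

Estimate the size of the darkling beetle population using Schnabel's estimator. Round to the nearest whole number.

Σ MᵢCᵢ = 0·163 + 163·141 + 283·253 = 0 + 22983 + 71599 = 94582
Σ Rᵢ = 0 + 21 + 67 = 88
N̂ = 94582 / 88 ≈ 1074.8 → 1075

N ≈ 1075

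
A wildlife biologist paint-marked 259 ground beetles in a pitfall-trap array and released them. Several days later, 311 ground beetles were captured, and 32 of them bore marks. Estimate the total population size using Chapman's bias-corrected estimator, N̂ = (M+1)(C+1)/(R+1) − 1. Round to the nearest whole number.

N̂ = (259+1)(311+1)/(32+1) − 1 = 260·312/33 − 1
= 81120/33 − 1 ≈ 2458.2 − 1 ≈ 2457.2 → 2457

N ≈ 2457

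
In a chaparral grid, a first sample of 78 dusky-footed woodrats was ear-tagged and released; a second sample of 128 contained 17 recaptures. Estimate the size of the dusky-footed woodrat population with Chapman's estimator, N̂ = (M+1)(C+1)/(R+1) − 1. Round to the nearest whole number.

N̂ = (78+1)(128+1)/(17+1) − 1 = 79·129/18 − 1
= 10191/18 − 1 ≈ 566.2 − 1 ≈ 565.2 → 565

N ≈ 565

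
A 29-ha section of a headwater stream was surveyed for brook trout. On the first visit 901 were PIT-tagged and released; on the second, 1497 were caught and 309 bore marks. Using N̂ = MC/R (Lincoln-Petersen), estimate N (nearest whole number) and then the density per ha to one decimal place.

N̂ = 901·1497/309 = 1348797/309 ≈ 4365.0 → 4365
Density = N̂ / area = 4365 / 29 ≈ 150.52 → 150.5 per ha

density ≈ 150.5 brook trout per ha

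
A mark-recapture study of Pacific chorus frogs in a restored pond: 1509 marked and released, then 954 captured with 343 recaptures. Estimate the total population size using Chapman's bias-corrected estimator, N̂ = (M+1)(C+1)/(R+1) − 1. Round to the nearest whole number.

N̂ = (1509+1)(954+1)/(343+1) − 1 = 1510·955/344 − 1
= 1442050/344 − 1 ≈ 4192.0 − 1 ≈ 4191.0 → 4191

N ≈ 4191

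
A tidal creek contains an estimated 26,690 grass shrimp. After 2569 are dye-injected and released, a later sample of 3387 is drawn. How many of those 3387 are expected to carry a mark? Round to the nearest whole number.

expected recaptures ≈ 326

The marked fraction of the population is 2569/26690, so in a sample of 3387 expect C·(M/N) marked.
E[R] = 2569 × 3387 / 26690 = 8701203 / 26690 ≈ 326.0 → 326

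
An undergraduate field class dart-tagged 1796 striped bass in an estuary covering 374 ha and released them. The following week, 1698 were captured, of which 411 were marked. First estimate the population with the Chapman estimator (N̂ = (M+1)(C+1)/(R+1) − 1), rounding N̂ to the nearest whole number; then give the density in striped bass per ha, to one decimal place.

density ≈ 19.8 striped bass per ha

N̂ = 1797·1699/412 − 1 = 3053103/412 − 1 ≈ 7409.4 → 7409
Density = N̂ / area = 7409 / 374 ≈ 19.81 → 19.8 per ha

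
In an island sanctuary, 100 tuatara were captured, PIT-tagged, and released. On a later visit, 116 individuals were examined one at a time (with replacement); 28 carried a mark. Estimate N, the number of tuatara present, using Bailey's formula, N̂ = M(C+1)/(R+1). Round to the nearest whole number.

N ≈ 403

N̂ = 100·(116+1)/(28+1) = 100·117/29 = 11700/29 ≈ 403.4 → 403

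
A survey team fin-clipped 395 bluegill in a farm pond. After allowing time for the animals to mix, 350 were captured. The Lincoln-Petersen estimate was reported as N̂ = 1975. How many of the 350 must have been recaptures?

R = 70

From N = M·C/R: R = M·C / N = 395·350 / 1975 = 138250 / 1975 = 70.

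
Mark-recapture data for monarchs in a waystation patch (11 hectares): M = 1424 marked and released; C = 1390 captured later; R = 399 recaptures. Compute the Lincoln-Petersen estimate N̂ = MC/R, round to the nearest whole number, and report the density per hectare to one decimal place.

N̂ = 1424·1390/399 = 1979360/399 ≈ 4960.8 → 4961
Density = N̂ / area = 4961 / 11 = 451.0 per hectare

density ≈ 451.0 monarchs per hectare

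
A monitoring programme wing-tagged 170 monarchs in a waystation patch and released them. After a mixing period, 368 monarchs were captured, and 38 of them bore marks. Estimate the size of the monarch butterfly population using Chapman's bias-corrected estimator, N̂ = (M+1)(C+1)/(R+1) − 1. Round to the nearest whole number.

N̂ = (170+1)(368+1)/(38+1) − 1 = 171·369/39 − 1
= 63099/39 − 1 ≈ 1617.9 − 1 ≈ 1616.9 → 1617

N ≈ 1617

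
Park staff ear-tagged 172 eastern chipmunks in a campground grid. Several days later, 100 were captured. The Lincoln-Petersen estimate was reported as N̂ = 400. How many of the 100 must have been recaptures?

From N = M·C/R: R = M·C / N = 172·100 / 400 = 17200 / 400 = 43.

R = 43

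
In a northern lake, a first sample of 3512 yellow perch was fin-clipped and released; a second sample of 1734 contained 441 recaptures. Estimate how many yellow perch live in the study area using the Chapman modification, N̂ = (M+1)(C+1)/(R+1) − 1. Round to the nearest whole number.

N̂ = (3512+1)(1734+1)/(441+1) − 1 = 3513·1735/442 − 1
= 6095055/442 − 1 ≈ 13789.7 − 1 ≈ 13788.7 → 13789

N ≈ 13,789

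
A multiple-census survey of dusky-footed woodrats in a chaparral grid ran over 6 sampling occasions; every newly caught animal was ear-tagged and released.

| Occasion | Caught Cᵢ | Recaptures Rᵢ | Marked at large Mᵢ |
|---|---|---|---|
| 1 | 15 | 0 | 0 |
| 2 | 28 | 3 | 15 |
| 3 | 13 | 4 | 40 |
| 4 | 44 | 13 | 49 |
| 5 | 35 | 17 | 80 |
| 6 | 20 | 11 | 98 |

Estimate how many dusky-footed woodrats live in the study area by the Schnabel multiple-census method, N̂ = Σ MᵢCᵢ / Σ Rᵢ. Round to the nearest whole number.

Σ MᵢCᵢ = 0·15 + 15·28 + 40·13 + 49·44 + 80·35 + 98·20 = 0 + 420 + 520 + 2156 + 2800 + 1960 = 7856
Σ Rᵢ = 0 + 3 + 4 + 13 + 17 + 11 = 48
N̂ = 7856 / 48 ≈ 163.7 → 164

N ≈ 164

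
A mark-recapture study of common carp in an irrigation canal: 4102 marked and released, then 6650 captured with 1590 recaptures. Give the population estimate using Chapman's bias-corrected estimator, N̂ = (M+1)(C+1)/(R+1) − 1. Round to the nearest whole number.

N ≈ 17,151

N̂ = (4102+1)(6650+1)/(1590+1) − 1 = 4103·6651/1591 − 1
= 27289053/1591 − 1 ≈ 17152.1 − 1 ≈ 17151.1 → 17151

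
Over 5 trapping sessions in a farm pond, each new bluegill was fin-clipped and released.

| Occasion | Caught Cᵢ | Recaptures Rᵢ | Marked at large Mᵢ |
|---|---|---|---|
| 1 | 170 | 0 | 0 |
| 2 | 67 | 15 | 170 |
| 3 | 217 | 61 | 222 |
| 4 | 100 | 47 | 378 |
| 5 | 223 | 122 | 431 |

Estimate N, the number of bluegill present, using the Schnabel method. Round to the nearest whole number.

Σ MᵢCᵢ = 0·170 + 170·67 + 222·217 + 378·100 + 431·223 = 0 + 11390 + 48174 + 37800 + 96113 = 193477
Σ Rᵢ = 0 + 15 + 61 + 47 + 122 = 245
N̂ = 193477 / 245 ≈ 789.7 → 790

N ≈ 790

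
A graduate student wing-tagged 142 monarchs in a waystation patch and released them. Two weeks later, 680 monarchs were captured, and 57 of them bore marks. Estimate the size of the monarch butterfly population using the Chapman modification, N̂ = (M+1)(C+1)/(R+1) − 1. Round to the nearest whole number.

N̂ = (142+1)(680+1)/(57+1) − 1 = 143·681/58 − 1
= 97383/58 − 1 ≈ 1679.0 − 1 ≈ 1678.0 → 1678

N ≈ 1678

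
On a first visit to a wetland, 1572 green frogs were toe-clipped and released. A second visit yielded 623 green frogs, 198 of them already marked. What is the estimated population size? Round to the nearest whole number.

If marked individuals mix randomly, R/C ≈ M/N, giving N ≈ M·C/R.
N = (1572 × 623) / 198 = 979356 / 198 ≈ 4946.2 → 4946

N ≈ 4946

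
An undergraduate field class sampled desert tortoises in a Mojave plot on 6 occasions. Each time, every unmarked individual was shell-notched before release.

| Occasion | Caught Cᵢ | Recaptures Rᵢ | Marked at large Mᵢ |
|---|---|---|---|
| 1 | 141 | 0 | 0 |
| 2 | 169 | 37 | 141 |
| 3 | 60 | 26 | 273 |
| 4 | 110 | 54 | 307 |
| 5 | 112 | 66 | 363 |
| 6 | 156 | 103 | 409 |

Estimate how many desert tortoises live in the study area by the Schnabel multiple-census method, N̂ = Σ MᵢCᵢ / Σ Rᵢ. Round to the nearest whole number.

Σ MᵢCᵢ = 0·141 + 141·169 + 273·60 + 307·110 + 363·112 + 409·156 = 0 + 23829 + 16380 + 33770 + 40656 + 63804 = 178439
Σ Rᵢ = 0 + 37 + 26 + 54 + 66 + 103 = 286
N̂ = 178439 / 286 ≈ 623.9 → 624

N ≈ 624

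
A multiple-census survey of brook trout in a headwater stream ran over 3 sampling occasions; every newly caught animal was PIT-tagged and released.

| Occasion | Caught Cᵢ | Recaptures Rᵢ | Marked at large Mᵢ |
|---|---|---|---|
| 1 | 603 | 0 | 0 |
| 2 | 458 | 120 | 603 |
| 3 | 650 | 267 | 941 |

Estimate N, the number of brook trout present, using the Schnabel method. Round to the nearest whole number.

Σ MᵢCᵢ = 0·603 + 603·458 + 941·650 = 0 + 276174 + 611650 = 887824
Σ Rᵢ = 0 + 120 + 267 = 387
N̂ = 887824 / 387 ≈ 2294.1 → 2294

N ≈ 2294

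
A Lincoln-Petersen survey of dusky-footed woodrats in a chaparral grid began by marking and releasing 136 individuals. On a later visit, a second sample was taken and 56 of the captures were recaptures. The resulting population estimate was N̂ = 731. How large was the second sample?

From N = M·C/R: C = N·R / M = 731·56 / 136 = 40936 / 136 = 301.

C = 301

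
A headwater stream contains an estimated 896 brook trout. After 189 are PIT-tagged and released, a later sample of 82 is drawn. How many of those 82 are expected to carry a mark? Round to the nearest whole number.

expected recaptures ≈ 17

Expected recaptures E[R] = M·C / N.
E[R] = 189 × 82 / 896 = 15498 / 896 ≈ 17.3 → 17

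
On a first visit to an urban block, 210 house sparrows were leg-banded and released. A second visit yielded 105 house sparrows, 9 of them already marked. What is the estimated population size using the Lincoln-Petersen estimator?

N = 2450

N = (210 × 105) / 9 = 22050 / 9 = 2450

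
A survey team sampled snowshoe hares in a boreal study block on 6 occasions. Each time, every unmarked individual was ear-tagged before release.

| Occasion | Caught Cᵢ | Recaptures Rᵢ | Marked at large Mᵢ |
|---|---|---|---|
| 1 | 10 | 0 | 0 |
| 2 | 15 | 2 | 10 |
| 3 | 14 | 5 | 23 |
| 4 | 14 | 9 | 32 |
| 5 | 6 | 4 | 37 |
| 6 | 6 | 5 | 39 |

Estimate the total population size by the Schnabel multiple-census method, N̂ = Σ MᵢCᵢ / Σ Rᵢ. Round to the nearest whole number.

Σ MᵢCᵢ = 0·10 + 10·15 + 23·14 + 32·14 + 37·6 + 39·6 = 0 + 150 + 322 + 448 + 222 + 234 = 1376
Σ Rᵢ = 0 + 2 + 5 + 9 + 4 + 5 = 25
N̂ = 1376 / 25 ≈ 55.0 → 55

N ≈ 55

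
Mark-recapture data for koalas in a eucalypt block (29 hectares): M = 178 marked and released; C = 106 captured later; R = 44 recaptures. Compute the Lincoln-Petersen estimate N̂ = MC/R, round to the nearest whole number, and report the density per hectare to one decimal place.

N̂ = 178·106/44 = 18868/44 ≈ 428.8 → 429
Density = N̂ / area = 429 / 29 ≈ 14.79 → 14.8 per hectare

density ≈ 14.8 koalas per hectare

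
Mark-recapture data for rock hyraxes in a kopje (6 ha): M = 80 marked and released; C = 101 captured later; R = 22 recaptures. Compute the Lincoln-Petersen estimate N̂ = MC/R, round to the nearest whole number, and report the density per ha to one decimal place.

density ≈ 61.2 rock hyraxes per ha

N̂ = 80·101/22 = 8080/22 ≈ 367.3 → 367
Density = N̂ / area = 367 / 6 ≈ 61.17 → 61.2 per ha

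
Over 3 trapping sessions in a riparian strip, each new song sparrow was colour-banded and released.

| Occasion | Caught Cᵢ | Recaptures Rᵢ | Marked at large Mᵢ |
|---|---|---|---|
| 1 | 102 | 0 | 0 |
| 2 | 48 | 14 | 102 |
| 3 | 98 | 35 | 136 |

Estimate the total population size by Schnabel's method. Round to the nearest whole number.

Σ MᵢCᵢ = 0·102 + 102·48 + 136·98 = 0 + 4896 + 13328 = 18224
Σ Rᵢ = 0 + 14 + 35 = 49
N̂ = 18224 / 49 ≈ 371.9 → 372

N ≈ 372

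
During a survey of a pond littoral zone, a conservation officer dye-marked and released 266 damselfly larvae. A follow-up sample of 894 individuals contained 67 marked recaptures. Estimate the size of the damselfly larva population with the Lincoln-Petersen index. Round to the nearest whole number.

N ≈ 3549

If marked individuals mix randomly, R/C ≈ M/N, giving N ≈ M·C/R.
N = (266 × 894) / 67 = 237804 / 67 ≈ 3549.3 → 3549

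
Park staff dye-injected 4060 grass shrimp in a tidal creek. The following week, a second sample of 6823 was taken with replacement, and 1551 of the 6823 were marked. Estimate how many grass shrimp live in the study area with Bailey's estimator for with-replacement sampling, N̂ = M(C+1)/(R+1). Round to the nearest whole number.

N ≈ 17,851

N̂ = 4060·(6823+1)/(1551+1) = 4060·6824/1552 = 27705440/1552 ≈ 17851.4 → 17851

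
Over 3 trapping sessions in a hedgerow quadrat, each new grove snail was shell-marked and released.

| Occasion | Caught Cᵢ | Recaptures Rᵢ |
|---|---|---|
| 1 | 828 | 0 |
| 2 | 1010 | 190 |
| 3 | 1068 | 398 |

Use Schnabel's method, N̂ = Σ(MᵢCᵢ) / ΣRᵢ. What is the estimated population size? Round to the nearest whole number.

Marked at large before each occasion: Mᵢ = Σⱼ<ᵢ (Cⱼ − Rⱼ) → M1=0, M2=828, M3=1648
Σ MᵢCᵢ = 0·828 + 828·1010 + 1648·1068 = 0 + 836280 + 1760064 = 2596344
Σ Rᵢ = 0 + 190 + 398 = 588
N̂ = 2596344 / 588 ≈ 4415.6 → 4416

N ≈ 4416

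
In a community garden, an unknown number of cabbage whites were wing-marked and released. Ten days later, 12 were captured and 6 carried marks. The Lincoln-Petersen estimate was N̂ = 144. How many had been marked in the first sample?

M = 72

From N = M·C/R: M = N·R / C = 144·6 / 12 = 864 / 12 = 72.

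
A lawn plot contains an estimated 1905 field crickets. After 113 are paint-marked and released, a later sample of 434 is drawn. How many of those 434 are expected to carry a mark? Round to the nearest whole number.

expected recaptures ≈ 26

Expected recaptures E[R] = M·C / N.
E[R] = 113 × 434 / 1905 = 49042 / 1905 ≈ 25.7 → 26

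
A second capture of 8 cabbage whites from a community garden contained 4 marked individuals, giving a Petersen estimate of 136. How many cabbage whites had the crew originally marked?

M = 68

From N = M·C/R: M = N·R / C = 136·4 / 8 = 544 / 8 = 68.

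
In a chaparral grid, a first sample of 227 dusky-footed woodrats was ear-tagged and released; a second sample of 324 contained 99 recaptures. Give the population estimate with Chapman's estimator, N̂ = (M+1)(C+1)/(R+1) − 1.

N = 740

N̂ = (227+1)(324+1)/(99+1) − 1 = 228·325/100 − 1
= 74100/100 − 1 = 741 − 1 = 740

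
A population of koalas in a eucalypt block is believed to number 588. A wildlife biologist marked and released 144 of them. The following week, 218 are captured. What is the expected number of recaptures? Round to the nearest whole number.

The marked fraction of the population is 144/588, so in a sample of 218 expect C·(M/N) marked.
E[R] = 144 × 218 / 588 = 31392 / 588 ≈ 53.4 → 53

expected recaptures ≈ 53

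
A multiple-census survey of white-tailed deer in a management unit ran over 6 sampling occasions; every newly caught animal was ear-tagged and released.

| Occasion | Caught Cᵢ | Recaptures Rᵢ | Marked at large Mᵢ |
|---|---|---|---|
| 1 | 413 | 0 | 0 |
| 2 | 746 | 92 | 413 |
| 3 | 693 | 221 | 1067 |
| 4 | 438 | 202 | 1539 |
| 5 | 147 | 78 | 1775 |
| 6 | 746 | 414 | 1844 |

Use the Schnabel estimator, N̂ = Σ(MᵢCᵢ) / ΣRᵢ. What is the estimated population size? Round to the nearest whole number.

N ≈ 3335

Σ MᵢCᵢ = 0·413 + 413·746 + 1067·693 + 1539·438 + 1775·147 + 1844·746 = 0 + 308098 + 739431 + 674082 + 260925 + 1375624 = 3358160
Σ Rᵢ = 0 + 92 + 221 + 202 + 78 + 414 = 1007
N̂ = 3358160 / 1007 ≈ 3334.8 → 3335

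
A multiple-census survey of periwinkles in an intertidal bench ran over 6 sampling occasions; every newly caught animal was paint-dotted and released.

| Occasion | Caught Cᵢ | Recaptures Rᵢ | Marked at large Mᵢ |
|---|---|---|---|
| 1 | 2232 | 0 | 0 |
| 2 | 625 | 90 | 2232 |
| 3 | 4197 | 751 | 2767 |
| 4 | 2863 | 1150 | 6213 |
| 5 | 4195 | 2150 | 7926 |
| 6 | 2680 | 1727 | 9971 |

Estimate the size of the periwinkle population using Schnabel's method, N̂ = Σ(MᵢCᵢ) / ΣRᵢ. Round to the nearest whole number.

N ≈ 15,468

Σ MᵢCᵢ = 0·2232 + 2232·625 + 2767·4197 + 6213·2863 + 7926·4195 + 9971·2680 = 0 + 1395000 + 11613099 + 17787819 + 33249570 + 26722280 = 90767768
Σ Rᵢ = 0 + 90 + 751 + 1150 + 2150 + 1727 = 5868
N̂ = 90767768 / 5868 ≈ 15468.3 → 15468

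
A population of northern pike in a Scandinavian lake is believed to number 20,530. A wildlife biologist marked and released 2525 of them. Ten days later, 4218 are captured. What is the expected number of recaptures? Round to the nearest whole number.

The marked fraction of the population is 2525/20530, so in a sample of 4218 expect C·(M/N) marked.
E[R] = 2525 × 4218 / 20530 = 10650450 / 20530 ≈ 518.8 → 519

expected recaptures ≈ 519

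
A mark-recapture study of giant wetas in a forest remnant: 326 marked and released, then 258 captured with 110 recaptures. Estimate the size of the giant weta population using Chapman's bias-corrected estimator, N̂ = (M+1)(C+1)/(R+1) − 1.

N = 762

N̂ = (326+1)(258+1)/(110+1) − 1 = 327·259/111 − 1
= 84693/111 − 1 = 763 − 1 = 762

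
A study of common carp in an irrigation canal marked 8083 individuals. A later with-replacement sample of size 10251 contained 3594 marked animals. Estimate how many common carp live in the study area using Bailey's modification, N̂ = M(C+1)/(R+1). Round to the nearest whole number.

N ≈ 23,051

N̂ = 8083·(10251+1)/(3594+1) = 8083·10252/3595 = 82866916/3595 ≈ 23050.6 → 23051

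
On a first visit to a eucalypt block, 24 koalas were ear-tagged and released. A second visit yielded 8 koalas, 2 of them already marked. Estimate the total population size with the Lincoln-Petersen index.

If marked individuals mix randomly, R/C ≈ M/N, giving N ≈ M·C/R.
N = (24 × 8) / 2 = 192 / 2 = 96

N = 96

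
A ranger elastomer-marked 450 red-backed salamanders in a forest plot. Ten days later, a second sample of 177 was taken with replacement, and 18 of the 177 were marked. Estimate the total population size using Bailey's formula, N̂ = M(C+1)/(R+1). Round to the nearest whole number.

N ≈ 4216

N̂ = 450·(177+1)/(18+1) = 450·178/19 = 80100/19 ≈ 4215.8 → 4216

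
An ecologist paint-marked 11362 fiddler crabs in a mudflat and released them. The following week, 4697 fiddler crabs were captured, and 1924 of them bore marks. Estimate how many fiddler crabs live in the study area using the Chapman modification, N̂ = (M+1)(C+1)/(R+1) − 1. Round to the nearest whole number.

N ≈ 27,731

N̂ = (11362+1)(4697+1)/(1924+1) − 1 = 11363·4698/1925 − 1
= 53383374/1925 − 1 ≈ 27731.6 − 1 ≈ 27730.6 → 27731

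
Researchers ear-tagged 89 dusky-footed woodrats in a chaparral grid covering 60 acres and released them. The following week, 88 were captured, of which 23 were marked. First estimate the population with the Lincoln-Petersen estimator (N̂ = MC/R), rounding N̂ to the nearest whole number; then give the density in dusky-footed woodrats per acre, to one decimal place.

density ≈ 5.7 dusky-footed woodrats per acre

N̂ = 89·88/23 = 7832/23 ≈ 340.5 → 341
Density = N̂ / area = 341 / 60 ≈ 5.68 → 5.7 per acre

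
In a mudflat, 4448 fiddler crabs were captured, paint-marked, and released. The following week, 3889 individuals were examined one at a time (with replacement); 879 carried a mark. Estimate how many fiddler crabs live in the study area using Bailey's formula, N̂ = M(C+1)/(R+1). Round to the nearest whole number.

N̂ = 4448·(3889+1)/(879+1) = 4448·3890/880 = 17302720/880 ≈ 19662.2 → 19662

N ≈ 19,662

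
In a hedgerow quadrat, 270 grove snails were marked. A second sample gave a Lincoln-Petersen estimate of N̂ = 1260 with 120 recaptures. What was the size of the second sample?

C = 560

From N = M·C/R: C = N·R / M = 1260·120 / 270 = 151200 / 270 = 560.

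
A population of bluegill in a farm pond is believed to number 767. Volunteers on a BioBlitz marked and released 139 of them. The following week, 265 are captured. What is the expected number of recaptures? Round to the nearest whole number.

Expected recaptures E[R] = M·C / N.
E[R] = 139 × 265 / 767 = 36835 / 767 ≈ 48.0 → 48

expected recaptures ≈ 48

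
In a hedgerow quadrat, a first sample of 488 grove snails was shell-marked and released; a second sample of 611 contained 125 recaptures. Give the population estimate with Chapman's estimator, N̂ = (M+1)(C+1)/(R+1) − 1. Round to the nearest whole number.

N̂ = (488+1)(611+1)/(125+1) − 1 = 489·612/126 − 1
= 299268/126 − 1 ≈ 2375.1 − 1 ≈ 2374.1 → 2374

N ≈ 2374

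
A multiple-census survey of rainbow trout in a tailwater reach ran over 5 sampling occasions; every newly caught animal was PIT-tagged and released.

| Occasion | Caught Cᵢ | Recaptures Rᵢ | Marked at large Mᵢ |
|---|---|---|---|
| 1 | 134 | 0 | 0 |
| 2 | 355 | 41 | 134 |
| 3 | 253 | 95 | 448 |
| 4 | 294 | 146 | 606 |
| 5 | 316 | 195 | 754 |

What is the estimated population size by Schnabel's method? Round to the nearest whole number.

Σ MᵢCᵢ = 0·134 + 134·355 + 448·253 + 606·294 + 754·316 = 0 + 47570 + 113344 + 178164 + 238264 = 577342
Σ Rᵢ = 0 + 41 + 95 + 146 + 195 = 477
N̂ = 577342 / 477 ≈ 1210.4 → 1210

N ≈ 1210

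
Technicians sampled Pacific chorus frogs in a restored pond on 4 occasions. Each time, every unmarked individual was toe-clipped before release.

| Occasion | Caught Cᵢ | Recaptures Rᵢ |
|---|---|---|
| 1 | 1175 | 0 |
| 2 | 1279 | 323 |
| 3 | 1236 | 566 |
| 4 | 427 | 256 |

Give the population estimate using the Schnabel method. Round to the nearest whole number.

N ≈ 4657

Marked at large before each occasion: Mᵢ = Σⱼ<ᵢ (Cⱼ − Rⱼ) → M1=0, M2=1175, M3=2131, M4=2801
Σ MᵢCᵢ = 0·1175 + 1175·1279 + 2131·1236 + 2801·427 = 0 + 1502825 + 2633916 + 1196027 = 5332768
Σ Rᵢ = 0 + 323 + 566 + 256 = 1145
N̂ = 5332768 / 1145 ≈ 4657.4 → 4657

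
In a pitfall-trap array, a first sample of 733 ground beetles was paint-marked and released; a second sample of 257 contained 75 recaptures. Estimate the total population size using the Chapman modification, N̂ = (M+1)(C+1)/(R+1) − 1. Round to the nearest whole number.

N̂ = (733+1)(257+1)/(75+1) − 1 = 734·258/76 − 1
= 189372/76 − 1 ≈ 2491.7 − 1 ≈ 2490.7 → 2491

N ≈ 2491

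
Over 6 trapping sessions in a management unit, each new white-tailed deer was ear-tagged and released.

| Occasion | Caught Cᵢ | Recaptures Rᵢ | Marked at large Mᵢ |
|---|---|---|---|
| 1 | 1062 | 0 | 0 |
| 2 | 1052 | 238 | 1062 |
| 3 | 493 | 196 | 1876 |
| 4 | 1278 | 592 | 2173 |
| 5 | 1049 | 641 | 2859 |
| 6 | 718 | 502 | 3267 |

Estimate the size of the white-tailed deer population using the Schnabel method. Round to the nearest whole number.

N ≈ 4686

Σ MᵢCᵢ = 0·1062 + 1062·1052 + 1876·493 + 2173·1278 + 2859·1049 + 3267·718 = 0 + 1117224 + 924868 + 2777094 + 2999091 + 2345706 = 10163983
Σ Rᵢ = 0 + 238 + 196 + 592 + 641 + 502 = 2169
N̂ = 10163983 / 2169 ≈ 4686.0 → 4686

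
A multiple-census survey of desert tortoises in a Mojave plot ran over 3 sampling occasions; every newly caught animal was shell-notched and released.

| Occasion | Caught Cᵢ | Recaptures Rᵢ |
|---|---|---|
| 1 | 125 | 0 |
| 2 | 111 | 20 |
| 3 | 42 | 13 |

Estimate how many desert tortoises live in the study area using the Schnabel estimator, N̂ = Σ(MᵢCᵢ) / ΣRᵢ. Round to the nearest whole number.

N ≈ 695

Marked at large before each occasion: Mᵢ = Σⱼ<ᵢ (Cⱼ − Rⱼ) → M1=0, M2=125, M3=216
Σ MᵢCᵢ = 0·125 + 125·111 + 216·42 = 0 + 13875 + 9072 = 22947
Σ Rᵢ = 0 + 20 + 13 = 33
N̂ = 22947 / 33 ≈ 695.4 → 695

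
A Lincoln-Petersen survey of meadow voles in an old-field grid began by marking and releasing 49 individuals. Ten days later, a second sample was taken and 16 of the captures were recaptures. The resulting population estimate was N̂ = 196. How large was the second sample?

From N = M·C/R: C = N·R / M = 196·16 / 49 = 3136 / 49 = 64.

C = 64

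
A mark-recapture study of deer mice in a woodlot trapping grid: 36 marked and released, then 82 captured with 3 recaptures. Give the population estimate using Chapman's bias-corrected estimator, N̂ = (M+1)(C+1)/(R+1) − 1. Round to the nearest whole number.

N ≈ 767

N̂ = (36+1)(82+1)/(3+1) − 1 = 37·83/4 − 1
= 3071/4 − 1 ≈ 767.8 − 1 ≈ 766.8 → 767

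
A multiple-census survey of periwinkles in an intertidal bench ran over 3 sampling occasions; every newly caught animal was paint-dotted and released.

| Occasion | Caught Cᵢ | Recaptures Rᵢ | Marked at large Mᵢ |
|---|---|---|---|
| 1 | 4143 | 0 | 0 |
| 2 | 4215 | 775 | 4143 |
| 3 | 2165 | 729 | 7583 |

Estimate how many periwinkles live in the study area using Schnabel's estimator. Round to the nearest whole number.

N ≈ 22,527

Σ MᵢCᵢ = 0·4143 + 4143·4215 + 7583·2165 = 0 + 17462745 + 16417195 = 33879940
Σ Rᵢ = 0 + 775 + 729 = 1504
N̂ = 33879940 / 1504 ≈ 22526.6 → 22527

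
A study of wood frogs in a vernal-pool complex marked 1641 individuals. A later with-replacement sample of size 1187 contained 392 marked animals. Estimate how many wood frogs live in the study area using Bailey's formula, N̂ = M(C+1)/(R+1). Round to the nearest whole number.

N̂ = 1641·(1187+1)/(392+1) = 1641·1188/393 = 1949508/393 ≈ 4960.6 → 4961

N ≈ 4961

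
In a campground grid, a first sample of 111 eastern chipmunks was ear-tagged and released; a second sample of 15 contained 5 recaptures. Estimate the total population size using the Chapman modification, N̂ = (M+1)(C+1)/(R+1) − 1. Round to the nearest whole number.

N̂ = (111+1)(15+1)/(5+1) − 1 = 112·16/6 − 1
= 1792/6 − 1 ≈ 298.7 − 1 ≈ 297.7 → 298

N ≈ 298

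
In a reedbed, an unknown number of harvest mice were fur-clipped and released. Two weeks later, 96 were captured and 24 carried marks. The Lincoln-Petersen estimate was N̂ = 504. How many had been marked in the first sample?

From N = M·C/R: M = N·R / C = 504·24 / 96 = 12096 / 96 = 126.

M = 126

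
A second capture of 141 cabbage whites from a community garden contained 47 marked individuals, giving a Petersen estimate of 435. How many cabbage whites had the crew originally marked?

From N = M·C/R: M = N·R / C = 435·47 / 141 = 20445 / 141 = 145.

M = 145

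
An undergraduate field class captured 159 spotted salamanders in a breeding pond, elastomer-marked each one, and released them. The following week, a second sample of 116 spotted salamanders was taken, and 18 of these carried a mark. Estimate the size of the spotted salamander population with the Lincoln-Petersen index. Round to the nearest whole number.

N ≈ 1025

The marked fraction in the recapture sample should equal the marked fraction in the population: 18/116 = 159/N.
N = (159 × 116) / 18 = 18444 / 18 ≈ 1024.7 → 1025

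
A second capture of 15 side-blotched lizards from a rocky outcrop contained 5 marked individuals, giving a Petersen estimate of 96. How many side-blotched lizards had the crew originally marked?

From N = M·C/R: M = N·R / C = 96·5 / 15 = 480 / 15 = 32.

M = 32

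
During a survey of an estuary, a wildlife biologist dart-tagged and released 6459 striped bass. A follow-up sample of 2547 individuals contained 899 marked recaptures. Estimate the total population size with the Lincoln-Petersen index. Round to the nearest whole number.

If marked individuals mix randomly, R/C ≈ M/N, giving N ≈ M·C/R.
N = (6459 × 2547) / 899 = 16451073 / 899 ≈ 18299.3 → 18299

N ≈ 18,299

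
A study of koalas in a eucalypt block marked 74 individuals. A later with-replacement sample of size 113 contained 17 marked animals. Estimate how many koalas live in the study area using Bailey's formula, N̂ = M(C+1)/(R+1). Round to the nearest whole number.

N ≈ 469

N̂ = 74·(113+1)/(17+1) = 74·114/18 = 8436/18 ≈ 468.7 → 469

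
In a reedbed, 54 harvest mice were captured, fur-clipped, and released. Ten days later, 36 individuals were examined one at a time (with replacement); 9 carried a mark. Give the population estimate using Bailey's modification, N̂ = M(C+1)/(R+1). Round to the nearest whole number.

N ≈ 200

N̂ = 54·(36+1)/(9+1) = 54·37/10 = 1998/10 ≈ 199.8 → 200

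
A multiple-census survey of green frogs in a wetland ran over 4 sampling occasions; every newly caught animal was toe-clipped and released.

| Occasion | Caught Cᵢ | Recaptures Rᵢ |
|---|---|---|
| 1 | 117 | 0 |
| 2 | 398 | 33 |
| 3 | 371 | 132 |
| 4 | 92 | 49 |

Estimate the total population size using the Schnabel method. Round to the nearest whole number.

Marked at large before each occasion: Mᵢ = Σⱼ<ᵢ (Cⱼ − Rⱼ) → M1=0, M2=117, M3=482, M4=721
Σ MᵢCᵢ = 0·117 + 117·398 + 482·371 + 721·92 = 0 + 46566 + 178822 + 66332 = 291720
Σ Rᵢ = 0 + 33 + 132 + 49 = 214
N̂ = 291720 / 214 ≈ 1363.2 → 1363

N ≈ 1363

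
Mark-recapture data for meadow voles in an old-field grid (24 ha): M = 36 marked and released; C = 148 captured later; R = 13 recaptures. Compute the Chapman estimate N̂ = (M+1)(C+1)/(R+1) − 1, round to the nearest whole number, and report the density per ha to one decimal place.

N̂ = 37·149/14 − 1 = 5513/14 − 1 ≈ 392.8 → 393
Density = N̂ / area = 393 / 24 ≈ 16.38 → 16.4 per ha

density ≈ 16.4 meadow voles per ha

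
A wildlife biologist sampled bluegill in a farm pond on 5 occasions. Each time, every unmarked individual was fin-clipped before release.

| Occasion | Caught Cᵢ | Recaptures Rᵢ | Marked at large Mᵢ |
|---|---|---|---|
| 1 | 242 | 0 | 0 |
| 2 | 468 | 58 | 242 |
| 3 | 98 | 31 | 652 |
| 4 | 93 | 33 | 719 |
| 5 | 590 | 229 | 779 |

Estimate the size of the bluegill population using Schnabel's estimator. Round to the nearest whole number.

Σ MᵢCᵢ = 0·242 + 242·468 + 652·98 + 719·93 + 779·590 = 0 + 113256 + 63896 + 66867 + 459610 = 703629
Σ Rᵢ = 0 + 58 + 31 + 33 + 229 = 351
N̂ = 703629 / 351 ≈ 2004.6 → 2005

N ≈ 2005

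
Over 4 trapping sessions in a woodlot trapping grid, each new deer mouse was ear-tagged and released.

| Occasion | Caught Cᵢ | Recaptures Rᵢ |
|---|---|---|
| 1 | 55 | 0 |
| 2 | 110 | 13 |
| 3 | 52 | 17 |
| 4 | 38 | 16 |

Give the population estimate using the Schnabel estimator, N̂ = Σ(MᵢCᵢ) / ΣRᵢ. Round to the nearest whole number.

N ≈ 458

Marked at large before each occasion: Mᵢ = Σⱼ<ᵢ (Cⱼ − Rⱼ) → M1=0, M2=55, M3=152, M4=187
Σ MᵢCᵢ = 0·55 + 55·110 + 152·52 + 187·38 = 0 + 6050 + 7904 + 7106 = 21060
Σ Rᵢ = 0 + 13 + 17 + 16 = 46
N̂ = 21060 / 46 ≈ 457.8 → 458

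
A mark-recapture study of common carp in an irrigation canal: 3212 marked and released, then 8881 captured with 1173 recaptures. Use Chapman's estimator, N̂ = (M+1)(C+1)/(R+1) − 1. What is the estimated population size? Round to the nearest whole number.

N ≈ 24,307

N̂ = (3212+1)(8881+1)/(1173+1) − 1 = 3213·8882/1174 − 1
= 28537866/1174 − 1 ≈ 24308.2 − 1 ≈ 24307.2 → 24307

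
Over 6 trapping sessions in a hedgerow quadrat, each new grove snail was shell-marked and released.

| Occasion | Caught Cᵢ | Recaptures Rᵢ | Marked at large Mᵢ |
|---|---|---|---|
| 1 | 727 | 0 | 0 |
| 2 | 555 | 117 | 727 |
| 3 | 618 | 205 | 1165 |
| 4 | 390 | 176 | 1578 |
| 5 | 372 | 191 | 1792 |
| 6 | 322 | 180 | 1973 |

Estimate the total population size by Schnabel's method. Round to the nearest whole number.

Σ MᵢCᵢ = 0·727 + 727·555 + 1165·618 + 1578·390 + 1792·372 + 1973·322 = 0 + 403485 + 719970 + 615420 + 666624 + 635306 = 3040805
Σ Rᵢ = 0 + 117 + 205 + 176 + 191 + 180 = 869
N̂ = 3040805 / 869 ≈ 3499.2 → 3499

N ≈ 3499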